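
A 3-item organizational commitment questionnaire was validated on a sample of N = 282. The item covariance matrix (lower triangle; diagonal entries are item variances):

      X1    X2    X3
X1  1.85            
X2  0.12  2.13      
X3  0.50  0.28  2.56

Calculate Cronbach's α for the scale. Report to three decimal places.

α = 0.324

sum of item variances = 1.85 + 2.13 + 2.56 = 6.54
Sum of off-diagonal covariances = 0.90
σ²_T = 6.54 + 2 × 0.90 = 8.34
α = (k/(k−1))·(1 − sum of item variances/σ²_T) = (3/2)·(1 − 6.54/8.34) = 0.324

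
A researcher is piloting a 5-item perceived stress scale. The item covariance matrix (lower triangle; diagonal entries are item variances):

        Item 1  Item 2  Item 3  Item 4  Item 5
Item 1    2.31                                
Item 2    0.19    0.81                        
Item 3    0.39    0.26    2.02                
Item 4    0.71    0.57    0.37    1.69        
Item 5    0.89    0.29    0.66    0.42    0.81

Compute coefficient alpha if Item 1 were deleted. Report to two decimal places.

α = 0.65

Remaining items: Item 2, Item 3, Item 4, Item 5 (k = 4).
sum of item variances = 0.81 + 2.02 + 1.69 + 0.81 = 5.33
Var(T) = 5.33 + 2 × 2.57 = 10.47
α (item deleted) = (4/3)·(1 − 5.33/10.47) = 0.65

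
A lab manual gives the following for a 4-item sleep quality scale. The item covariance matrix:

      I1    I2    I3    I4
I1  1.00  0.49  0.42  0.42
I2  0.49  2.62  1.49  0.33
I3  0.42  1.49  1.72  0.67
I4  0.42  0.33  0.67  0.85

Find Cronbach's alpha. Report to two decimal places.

Cronbach's alpha = 0.74

Σσ²ᵢ = 1.00 + 2.62 + 1.72 + 0.85 = 6.19
Σ_{i<j} σ_ij = 3.82
Var(T) = 6.19 + 2 × 3.82 = 13.83
α = (k/(k−1))·(1 − Σσ²ᵢ/Var(T)) = (4/3)·(1 − 6.19/13.83) = 0.74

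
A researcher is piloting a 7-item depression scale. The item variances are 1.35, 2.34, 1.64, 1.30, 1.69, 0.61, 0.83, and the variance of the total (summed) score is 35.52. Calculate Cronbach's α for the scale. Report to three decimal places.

ΣVar(i) = 1.35 + 2.34 + 1.64 + 1.30 + 1.69 + 0.61 + 0.83 = 9.76
α = (k/(k−1))·(1 − ΣVar(i)/σ²_total) = (7/6)·(1 − 9.76/35.52) = 0.846

Cronbach's α = 0.846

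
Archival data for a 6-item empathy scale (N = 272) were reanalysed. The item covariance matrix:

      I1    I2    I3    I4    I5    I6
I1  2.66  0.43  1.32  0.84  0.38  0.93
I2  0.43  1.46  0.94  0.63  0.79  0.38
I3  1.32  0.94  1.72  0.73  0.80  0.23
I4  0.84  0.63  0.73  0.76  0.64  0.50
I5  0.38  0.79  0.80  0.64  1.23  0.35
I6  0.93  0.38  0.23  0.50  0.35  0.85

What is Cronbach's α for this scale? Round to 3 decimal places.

α = 0.834

Σσᵢ² = 2.66 + 1.46 + 1.72 + 0.76 + 1.23 + 0.85 = 8.68
Sum of off-diagonal covariances = 9.89
total variance = 8.68 + 2 × 9.89 = 28.46
α = (k/(k−1))·(1 − Σσᵢ²/total variance) = (6/5)·(1 − 8.68/28.46) = 0.834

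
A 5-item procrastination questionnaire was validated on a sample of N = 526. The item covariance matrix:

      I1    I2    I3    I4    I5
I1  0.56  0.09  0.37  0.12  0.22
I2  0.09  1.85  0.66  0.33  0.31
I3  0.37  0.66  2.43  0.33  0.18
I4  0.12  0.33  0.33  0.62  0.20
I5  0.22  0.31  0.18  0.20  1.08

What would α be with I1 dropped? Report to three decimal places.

α = 0.536

Remaining items: I2, I3, I4, I5 (k = 4).
sum of item variances = 1.85 + 2.43 + 0.62 + 1.08 = 5.98
σ²_total = 5.98 + 2 × 2.01 = 10.00
α (item deleted) = (4/3)·(1 − 5.98/10.00) = 0.536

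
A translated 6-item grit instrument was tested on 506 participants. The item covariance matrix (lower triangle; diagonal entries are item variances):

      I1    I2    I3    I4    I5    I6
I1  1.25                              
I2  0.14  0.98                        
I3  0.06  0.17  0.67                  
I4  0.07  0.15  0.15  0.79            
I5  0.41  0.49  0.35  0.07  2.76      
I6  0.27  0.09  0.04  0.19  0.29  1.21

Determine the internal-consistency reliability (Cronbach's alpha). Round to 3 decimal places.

Cronbach's alpha = 0.521

sum of item variances = 1.25 + 0.98 + 0.67 + 0.79 + 2.76 + 1.21 = 7.66
Sum of off-diagonal covariances = 2.94
σ²_total = 7.66 + 2 × 2.94 = 13.54
α = (k/(k−1))·(1 − sum of item variances/σ²_total) = (6/5)·(1 − 7.66/13.54) = 0.521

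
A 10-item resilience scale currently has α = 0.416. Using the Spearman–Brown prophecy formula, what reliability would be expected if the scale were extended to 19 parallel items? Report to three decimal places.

predicted reliability = 0.575

Length factor m = 19/10 = 1.9000
α' = m·α / (1 + (m−1)·α)
   = 19/10 × 0.416 / (1 + (19/10 − 1) × 0.416)
   = 0.7904 / 1.3744 = 0.575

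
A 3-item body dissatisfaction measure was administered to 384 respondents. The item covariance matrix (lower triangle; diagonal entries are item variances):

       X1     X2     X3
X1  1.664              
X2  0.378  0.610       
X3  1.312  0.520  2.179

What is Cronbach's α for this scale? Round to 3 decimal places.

Cronbach's α = 0.747

Σσ²ᵢ = 1.664 + 0.610 + 2.179 = 4.453
Sum of off-diagonal covariances = 2.210
σ²_T = 4.453 + 2 × 2.210 = 8.873
α = (k/(k−1))·(1 − Σσ²ᵢ/σ²_T) = (3/2)·(1 − 4.453/8.873) = 0.747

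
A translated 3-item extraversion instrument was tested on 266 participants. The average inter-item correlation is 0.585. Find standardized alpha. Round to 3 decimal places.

Standardized α = k·r̄ / (1 + (k−1)·r̄) = 3 × 0.585 / (1 + 2 × 0.585)
  = 1.7550 / 2.1700 = 0.809

standardized alpha = 0.809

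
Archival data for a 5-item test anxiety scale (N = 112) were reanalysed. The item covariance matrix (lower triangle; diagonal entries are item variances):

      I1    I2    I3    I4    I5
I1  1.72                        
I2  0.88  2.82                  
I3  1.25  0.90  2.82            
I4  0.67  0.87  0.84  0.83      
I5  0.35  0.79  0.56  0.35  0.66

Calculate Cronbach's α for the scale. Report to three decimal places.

α = 0.785

Σσᵢ² = 1.72 + 2.82 + 2.82 + 0.83 + 0.66 = 8.85
Σ_{i<j} σ_ij = 7.46
total variance = 8.85 + 2 × 7.46 = 23.77
α = (k/(k−1))·(1 − Σσᵢ²/total variance) = (5/4)·(1 − 8.85/23.77) = 0.785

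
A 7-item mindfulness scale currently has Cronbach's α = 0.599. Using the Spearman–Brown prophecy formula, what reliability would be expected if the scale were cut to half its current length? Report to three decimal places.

Length factor m = 1/2
α' = m·α / (1 − (1−m)·α)
   = 1/2 × 0.599 / (1 − (1 − 1/2) × 0.599)
   = 0.2995 / 0.7005 = 0.428

predicted reliability = 0.428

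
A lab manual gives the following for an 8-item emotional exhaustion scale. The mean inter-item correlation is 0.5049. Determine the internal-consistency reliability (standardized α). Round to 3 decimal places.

α = 0.891

Standardized α = k·r̄ / (1 + (k−1)·r̄) = 8 × 0.5049 / (1 + 7 × 0.5049)
  = 4.0392 / 4.5343 = 0.891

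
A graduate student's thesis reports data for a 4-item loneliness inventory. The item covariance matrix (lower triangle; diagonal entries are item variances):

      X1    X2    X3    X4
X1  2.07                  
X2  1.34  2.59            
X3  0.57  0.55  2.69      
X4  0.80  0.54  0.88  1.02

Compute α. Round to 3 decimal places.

α = 0.704

Σσᵢ² = 2.07 + 2.59 + 2.69 + 1.02 = 8.37
Sum of off-diagonal covariances = 4.68
σ²_T = 8.37 + 2 × 4.68 = 17.73
α = (k/(k−1))·(1 − Σσᵢ²/σ²_T) = (4/3)·(1 − 8.37/17.73) = 0.704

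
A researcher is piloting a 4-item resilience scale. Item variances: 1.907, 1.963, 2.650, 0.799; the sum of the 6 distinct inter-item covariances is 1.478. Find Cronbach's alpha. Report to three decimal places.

Cronbach's alpha = 0.384

Σσ²ᵢ = 1.907 + 1.963 + 2.650 + 0.799 = 7.319
Sum of distinct covariances = 1.478
σ²_T = Σσ²ᵢ + 2·Σcov = 7.319 + 2 × 1.478 = 10.275
α = (4/3)·(1 − 7.319/10.275) = 0.384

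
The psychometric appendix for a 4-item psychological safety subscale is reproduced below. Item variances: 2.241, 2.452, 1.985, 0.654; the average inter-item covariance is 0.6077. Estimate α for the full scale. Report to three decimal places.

α = 0.665

Σσ²ᵢ = 2.241 + 2.452 + 1.985 + 0.654 = 7.332
Sum of the 6 distinct covariances = 6 × 0.6077 = 3.6462
σ²_T = Σσ²ᵢ + 2·Σcov = 7.332 + 2 × 3.6462 = 14.6244
α = (4/3)·(1 − 7.332/14.6244) = 0.665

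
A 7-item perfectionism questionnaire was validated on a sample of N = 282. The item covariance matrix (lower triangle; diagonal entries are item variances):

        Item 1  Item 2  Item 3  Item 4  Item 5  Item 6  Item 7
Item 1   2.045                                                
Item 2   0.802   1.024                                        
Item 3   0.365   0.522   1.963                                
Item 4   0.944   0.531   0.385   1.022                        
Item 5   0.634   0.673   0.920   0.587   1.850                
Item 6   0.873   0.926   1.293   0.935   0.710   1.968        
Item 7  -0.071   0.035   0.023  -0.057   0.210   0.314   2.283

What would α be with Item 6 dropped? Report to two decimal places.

Remaining items: Item 1, Item 2, Item 3, Item 4, Item 5, Item 7 (k = 6).
Σσᵢ² = 2.045 + 1.024 + 1.963 + 1.022 + 1.850 + 2.283 = 10.187
total variance = 10.187 + 2 × 6.503 = 23.193
α (item deleted) = (6/5)·(1 − 10.187/23.193) = 0.67

α = 0.67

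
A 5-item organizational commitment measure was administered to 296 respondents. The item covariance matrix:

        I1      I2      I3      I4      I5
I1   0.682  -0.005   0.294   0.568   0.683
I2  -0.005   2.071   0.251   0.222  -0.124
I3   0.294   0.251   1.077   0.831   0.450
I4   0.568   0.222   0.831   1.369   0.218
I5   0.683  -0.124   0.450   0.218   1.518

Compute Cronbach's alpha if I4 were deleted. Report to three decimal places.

Cronbach's alpha = 0.489

Remaining items: I1, I2, I3, I5 (k = 4).
sum of item variances = 0.682 + 2.071 + 1.077 + 1.518 = 5.348
σ²_T = 5.348 + 2 × 1.549 = 8.446
α (item deleted) = (4/3)·(1 − 5.348/8.446) = 0.489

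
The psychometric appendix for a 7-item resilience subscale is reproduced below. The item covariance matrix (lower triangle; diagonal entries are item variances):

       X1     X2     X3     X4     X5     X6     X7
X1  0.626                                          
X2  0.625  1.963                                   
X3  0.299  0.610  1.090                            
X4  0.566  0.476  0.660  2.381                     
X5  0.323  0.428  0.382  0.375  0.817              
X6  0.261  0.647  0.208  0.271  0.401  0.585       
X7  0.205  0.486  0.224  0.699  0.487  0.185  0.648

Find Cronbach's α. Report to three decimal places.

Σσᵢ² = 0.626 + 1.963 + 1.090 + 2.381 + 0.817 + 0.585 + 0.648 = 8.110
Sum of off-diagonal covariances = 8.818
total variance = 8.110 + 2 × 8.818 = 25.746
α = (k/(k−1))·(1 − Σσᵢ²/total variance) = (7/6)·(1 − 8.110/25.746) = 0.799

Cronbach's α = 0.799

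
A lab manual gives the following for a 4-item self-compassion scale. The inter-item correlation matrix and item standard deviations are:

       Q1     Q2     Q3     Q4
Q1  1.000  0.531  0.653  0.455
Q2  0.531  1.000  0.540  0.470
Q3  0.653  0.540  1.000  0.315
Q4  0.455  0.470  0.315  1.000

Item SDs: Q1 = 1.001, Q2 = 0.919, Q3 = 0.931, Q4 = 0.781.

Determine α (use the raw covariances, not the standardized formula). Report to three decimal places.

Σσ²ᵢ = 1.001² + 0.919² + 0.931² + 0.781² = 3.3233
Covariances σ_ij = r_ij · s_i · s_j:
  σ(Q1,Q2) = 0.531 × 1.001 × 0.919 = 0.4885
  σ(Q1,Q3) = 0.653 × 1.001 × 0.931 = 0.6086
  σ(Q1,Q4) = 0.455 × 1.001 × 0.781 = 0.3557
  σ(Q2,Q3) = 0.540 × 0.919 × 0.931 = 0.4620
  σ(Q2,Q4) = 0.470 × 0.919 × 0.781 = 0.3373
  σ(Q3,Q4) = 0.315 × 0.931 × 0.781 = 0.2290
σ²_T = Σσ²ᵢ + 2·Σσ_ij = 3.3233 + 2 × 2.4811 = 8.2855
α = (4/3)·(1 − 3.3233/8.2855) = 0.799

α = 0.799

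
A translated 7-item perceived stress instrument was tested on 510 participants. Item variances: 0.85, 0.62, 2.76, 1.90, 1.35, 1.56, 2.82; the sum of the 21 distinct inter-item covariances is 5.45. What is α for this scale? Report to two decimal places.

Σσ²ᵢ = 0.85 + 0.62 + 2.76 + 1.90 + 1.35 + 1.56 + 2.82 = 11.86
Sum of distinct covariances = 5.45
σ²_T = Σσ²ᵢ + 2·Σcov = 11.86 + 2 × 5.45 = 22.76
α = (7/6)·(1 − 11.86/22.76) = 0.56

α = 0.56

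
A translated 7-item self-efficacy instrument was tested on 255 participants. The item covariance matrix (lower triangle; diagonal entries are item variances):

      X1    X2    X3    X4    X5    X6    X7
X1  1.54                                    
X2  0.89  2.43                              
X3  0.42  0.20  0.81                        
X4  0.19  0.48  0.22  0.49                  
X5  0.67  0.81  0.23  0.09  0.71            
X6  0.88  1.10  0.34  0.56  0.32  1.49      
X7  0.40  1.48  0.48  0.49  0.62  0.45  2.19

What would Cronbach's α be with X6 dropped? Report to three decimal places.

Cronbach's α = 0.783

Remaining items: X1, X2, X3, X4, X5, X7 (k = 6).
sum of item variances = 1.54 + 2.43 + 0.81 + 0.49 + 0.71 + 2.19 = 8.17
Var(T) = 8.17 + 2 × 7.67 = 23.51
α (item deleted) = (6/5)·(1 − 8.17/23.51) = 0.783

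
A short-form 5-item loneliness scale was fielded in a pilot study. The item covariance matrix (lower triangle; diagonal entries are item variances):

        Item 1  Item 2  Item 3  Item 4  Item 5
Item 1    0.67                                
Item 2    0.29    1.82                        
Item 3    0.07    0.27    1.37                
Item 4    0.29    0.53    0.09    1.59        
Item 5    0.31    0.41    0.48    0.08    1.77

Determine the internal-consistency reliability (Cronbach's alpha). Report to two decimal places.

sum of item variances = 0.67 + 1.82 + 1.37 + 1.59 + 1.77 = 7.22
Sum of off-diagonal covariances = 2.82
σ²_total = 7.22 + 2 × 2.82 = 12.86
α = (k/(k−1))·(1 − sum of item variances/σ²_total) = (5/4)·(1 − 7.22/12.86) = 0.55

Cronbach's alpha = 0.55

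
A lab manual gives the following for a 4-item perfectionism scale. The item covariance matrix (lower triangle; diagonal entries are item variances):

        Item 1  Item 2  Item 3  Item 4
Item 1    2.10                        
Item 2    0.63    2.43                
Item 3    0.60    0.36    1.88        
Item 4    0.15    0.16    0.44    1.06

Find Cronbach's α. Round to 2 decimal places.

Cronbach's α = 0.51

Σσᵢ² = 2.10 + 2.43 + 1.88 + 1.06 = 7.47
Sum of the distinct covariances = 2.34
Var(T) = 7.47 + 2 × 2.34 = 12.15
α = (k/(k−1))·(1 − Σσᵢ²/Var(T)) = (4/3)·(1 − 7.47/12.15) = 0.51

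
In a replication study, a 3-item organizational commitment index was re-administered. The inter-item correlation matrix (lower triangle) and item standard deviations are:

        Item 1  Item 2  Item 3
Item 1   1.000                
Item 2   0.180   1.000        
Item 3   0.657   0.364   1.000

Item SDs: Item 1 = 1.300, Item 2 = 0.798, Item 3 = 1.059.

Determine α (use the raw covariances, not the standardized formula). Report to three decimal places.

Σσ²ᵢ = 1.300² + 0.798² + 1.059² = 3.4483
Covariances σ_ij = r_ij · s_i · s_j:
  σ(Item 1,Item 2) = 0.180 × 1.300 × 0.798 = 0.1867
  σ(Item 1,Item 3) = 0.657 × 1.300 × 1.059 = 0.9045
  σ(Item 2,Item 3) = 0.364 × 0.798 × 1.059 = 0.3076
σ²_T = Σσ²ᵢ + 2·Σσ_ij = 3.4483 + 2 × 1.3988 = 6.2459
α = (3/2)·(1 − 3.4483/6.2459) = 0.672

α = 0.672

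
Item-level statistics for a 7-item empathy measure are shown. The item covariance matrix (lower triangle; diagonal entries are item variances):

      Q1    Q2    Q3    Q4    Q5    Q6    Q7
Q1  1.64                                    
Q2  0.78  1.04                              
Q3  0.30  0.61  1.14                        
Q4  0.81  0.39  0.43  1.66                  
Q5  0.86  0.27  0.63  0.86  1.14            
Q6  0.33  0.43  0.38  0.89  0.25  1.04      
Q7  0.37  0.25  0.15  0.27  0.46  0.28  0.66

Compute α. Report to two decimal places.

ΣVar(i) = 1.64 + 1.04 + 1.14 + 1.66 + 1.14 + 1.04 + 0.66 = 8.32
Σ_{i<j} σ_ij = 10.00
σ²_T = 8.32 + 2 × 10.00 = 28.32
α = (k/(k−1))·(1 − ΣVar(i)/σ²_T) = (7/6)·(1 − 8.32/28.32) = 0.82

α = 0.82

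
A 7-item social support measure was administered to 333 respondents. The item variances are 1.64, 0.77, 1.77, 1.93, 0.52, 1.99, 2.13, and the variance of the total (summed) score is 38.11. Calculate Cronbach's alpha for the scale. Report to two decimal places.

Cronbach's alpha = 0.84

Σσ²ᵢ = 1.64 + 0.77 + 1.77 + 1.93 + 0.52 + 1.99 + 2.13 = 10.75
α = (k/(k−1))·(1 − Σσ²ᵢ/total variance) = (7/6)·(1 − 10.75/38.11) = 0.84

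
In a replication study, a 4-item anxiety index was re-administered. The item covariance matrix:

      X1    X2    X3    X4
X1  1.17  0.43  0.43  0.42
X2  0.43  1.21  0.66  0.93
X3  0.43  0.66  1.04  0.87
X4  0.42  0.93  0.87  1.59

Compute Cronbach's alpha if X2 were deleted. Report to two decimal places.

Cronbach's alpha = 0.71

Remaining items: X1, X3, X4 (k = 3).
sum of item variances = 1.17 + 1.04 + 1.59 = 3.80
σ²_T = 3.80 + 2 × 1.72 = 7.24
α (item deleted) = (3/2)·(1 − 3.80/7.24) = 0.71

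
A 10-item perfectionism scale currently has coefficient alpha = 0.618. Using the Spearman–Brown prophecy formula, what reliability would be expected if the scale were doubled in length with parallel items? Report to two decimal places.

predicted reliability = 0.76

Length factor m = 2
α' = m·α / (1 + (m−1)·α)
   = 2 × 0.618 / (1 + (2 − 1) × 0.618)
   = 1.2360 / 1.6180 = 0.76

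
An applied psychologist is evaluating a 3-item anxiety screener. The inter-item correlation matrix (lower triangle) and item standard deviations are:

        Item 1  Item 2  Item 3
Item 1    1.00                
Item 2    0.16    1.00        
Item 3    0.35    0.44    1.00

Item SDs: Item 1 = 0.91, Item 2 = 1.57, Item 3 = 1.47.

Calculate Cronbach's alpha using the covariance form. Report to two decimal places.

Cronbach's alpha = 0.58

Σσ²ᵢ = 0.91² + 1.57² + 1.47² = 5.4539
Covariances σ_ij = r_ij · s_i · s_j:
  σ(Item 1,Item 2) = 0.16 × 0.91 × 1.57 = 0.2286
  σ(Item 1,Item 3) = 0.35 × 0.91 × 1.47 = 0.4682
  σ(Item 2,Item 3) = 0.44 × 1.57 × 1.47 = 1.0155
σ²_T = Σσ²ᵢ + 2·Σσ_ij = 5.4539 + 2 × 1.7123 = 8.8785
α = (3/2)·(1 − 5.4539/8.8785) = 0.58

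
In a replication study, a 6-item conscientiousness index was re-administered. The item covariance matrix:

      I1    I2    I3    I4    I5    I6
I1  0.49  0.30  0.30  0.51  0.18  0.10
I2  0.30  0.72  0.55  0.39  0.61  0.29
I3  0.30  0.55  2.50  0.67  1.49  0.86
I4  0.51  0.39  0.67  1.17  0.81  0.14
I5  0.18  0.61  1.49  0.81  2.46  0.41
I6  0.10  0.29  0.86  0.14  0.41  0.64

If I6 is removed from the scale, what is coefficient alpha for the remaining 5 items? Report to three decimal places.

α = 0.766

Remaining items: I1, I2, I3, I4, I5 (k = 5).
Σσᵢ² = 0.49 + 0.72 + 2.50 + 1.17 + 2.46 = 7.34
total variance = 7.34 + 2 × 5.81 = 18.96
α (item deleted) = (5/4)·(1 − 7.34/18.96) = 0.766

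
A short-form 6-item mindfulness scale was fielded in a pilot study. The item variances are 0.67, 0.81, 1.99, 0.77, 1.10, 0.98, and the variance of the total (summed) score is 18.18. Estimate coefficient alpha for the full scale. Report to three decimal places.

α = 0.783

Σσᵢ² = 0.67 + 0.81 + 1.99 + 0.77 + 1.10 + 0.98 = 6.32
α = (k/(k−1))·(1 − Σσᵢ²/Var(T)) = (6/5)·(1 − 6.32/18.18) = 0.783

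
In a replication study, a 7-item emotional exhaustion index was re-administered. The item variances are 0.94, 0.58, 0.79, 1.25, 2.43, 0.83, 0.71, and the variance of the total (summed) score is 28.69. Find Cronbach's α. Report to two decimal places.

α = 0.86

Σσ²ᵢ = 0.94 + 0.58 + 0.79 + 1.25 + 2.43 + 0.83 + 0.71 = 7.53
α = (k/(k−1))·(1 − Σσ²ᵢ/σ²_T) = (7/6)·(1 − 7.53/28.69) = 0.86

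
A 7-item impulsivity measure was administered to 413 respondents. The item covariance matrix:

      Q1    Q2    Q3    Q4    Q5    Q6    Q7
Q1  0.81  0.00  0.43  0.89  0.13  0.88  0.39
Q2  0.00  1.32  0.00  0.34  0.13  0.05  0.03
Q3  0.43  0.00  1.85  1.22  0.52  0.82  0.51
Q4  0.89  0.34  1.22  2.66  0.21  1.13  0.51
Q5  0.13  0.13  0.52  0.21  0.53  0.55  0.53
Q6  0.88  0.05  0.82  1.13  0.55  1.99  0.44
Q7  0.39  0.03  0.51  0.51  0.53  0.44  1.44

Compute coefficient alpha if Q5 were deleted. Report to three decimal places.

Remaining items: Q1, Q2, Q3, Q4, Q6, Q7 (k = 6).
Σσ²ᵢ = 0.81 + 1.32 + 1.85 + 2.66 + 1.99 + 1.44 = 10.07
σ²_total = 10.07 + 2 × 7.64 = 25.35
α (item deleted) = (6/5)·(1 − 10.07/25.35) = 0.723

coefficient alpha = 0.723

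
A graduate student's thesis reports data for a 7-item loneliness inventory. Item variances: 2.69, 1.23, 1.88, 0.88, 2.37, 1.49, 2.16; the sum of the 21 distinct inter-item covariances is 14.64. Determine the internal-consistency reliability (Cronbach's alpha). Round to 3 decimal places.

Σσ²ᵢ = 2.69 + 1.23 + 1.88 + 0.88 + 2.37 + 1.49 + 2.16 = 12.70
Sum of distinct covariances = 14.64
Var(T) = Σσ²ᵢ + 2·Σcov = 12.70 + 2 × 14.64 = 41.98
α = (7/6)·(1 − 12.70/41.98) = 0.814

Cronbach's alpha = 0.814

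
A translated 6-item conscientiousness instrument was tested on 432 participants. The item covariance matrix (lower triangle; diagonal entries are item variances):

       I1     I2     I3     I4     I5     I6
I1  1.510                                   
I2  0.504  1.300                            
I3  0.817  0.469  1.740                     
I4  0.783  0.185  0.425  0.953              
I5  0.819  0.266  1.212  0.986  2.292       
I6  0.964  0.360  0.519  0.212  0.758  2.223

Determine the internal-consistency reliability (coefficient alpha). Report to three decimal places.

α = 0.779

sum of item variances = 1.510 + 1.300 + 1.740 + 0.953 + 2.292 + 2.223 = 10.018
Sum of the distinct covariances = 9.279
total variance = 10.018 + 2 × 9.279 = 28.576
α = (k/(k−1))·(1 − sum of item variances/total variance) = (6/5)·(1 − 10.018/28.576) = 0.779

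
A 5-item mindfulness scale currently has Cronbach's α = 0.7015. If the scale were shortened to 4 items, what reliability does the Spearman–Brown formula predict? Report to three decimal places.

Length factor m = 4/5 = 0.8000
α' = m·α / (1 − (1−m)·α)
   = 4/5 × 0.7015 / (1 − (1 − 4/5) × 0.7015)
   = 0.5612 / 0.8597 = 0.653

predicted reliability = 0.653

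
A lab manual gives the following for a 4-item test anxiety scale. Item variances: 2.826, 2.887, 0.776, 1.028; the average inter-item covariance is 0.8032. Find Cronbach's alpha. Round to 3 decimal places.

sum of item variances = 2.826 + 2.887 + 0.776 + 1.028 = 7.517
Sum of the 6 distinct covariances = 6 × 0.8032 = 4.8192
total variance = sum of item variances + 2·Σcov = 7.517 + 2 × 4.8192 = 17.1554
α = (4/3)·(1 − 7.517/17.1554) = 0.749

Cronbach's alpha = 0.749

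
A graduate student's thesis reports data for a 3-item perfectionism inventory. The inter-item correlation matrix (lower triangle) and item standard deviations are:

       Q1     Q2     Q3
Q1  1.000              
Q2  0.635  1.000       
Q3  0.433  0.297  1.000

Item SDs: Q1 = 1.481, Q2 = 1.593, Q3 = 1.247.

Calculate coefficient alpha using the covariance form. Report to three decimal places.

α = 0.718

Σσ²ᵢ = 1.481² + 1.593² + 1.247² = 6.2860
Covariances σ_ij = r_ij · s_i · s_j:
  σ(Q1,Q2) = 0.635 × 1.481 × 1.593 = 1.4981
  σ(Q1,Q3) = 0.433 × 1.481 × 1.247 = 0.7997
  σ(Q2,Q3) = 0.297 × 1.593 × 1.247 = 0.5900
σ²_T = Σσ²ᵢ + 2·Σσ_ij = 6.2860 + 2 × 2.8878 = 12.0616
α = (3/2)·(1 − 6.2860/12.0616) = 0.718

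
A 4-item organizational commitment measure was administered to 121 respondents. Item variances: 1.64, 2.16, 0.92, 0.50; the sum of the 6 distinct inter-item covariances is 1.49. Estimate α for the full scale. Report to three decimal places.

Σσᵢ² = 1.64 + 2.16 + 0.92 + 0.50 = 5.22
Sum of distinct covariances = 1.49
σ²_total = Σσᵢ² + 2·Σcov = 5.22 + 2 × 1.49 = 8.20
α = (4/3)·(1 − 5.22/8.20) = 0.485

α = 0.485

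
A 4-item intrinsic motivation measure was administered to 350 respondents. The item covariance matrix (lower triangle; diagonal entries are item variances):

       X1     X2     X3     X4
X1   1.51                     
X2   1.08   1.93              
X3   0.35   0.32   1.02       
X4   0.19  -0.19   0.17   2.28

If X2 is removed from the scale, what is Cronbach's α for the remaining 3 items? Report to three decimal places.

Remaining items: X1, X3, X4 (k = 3).
Σσᵢ² = 1.51 + 1.02 + 2.28 = 4.81
Var(T) = 4.81 + 2 × 0.71 = 6.23
α (item deleted) = (3/2)·(1 − 4.81/6.23) = 0.342

α = 0.342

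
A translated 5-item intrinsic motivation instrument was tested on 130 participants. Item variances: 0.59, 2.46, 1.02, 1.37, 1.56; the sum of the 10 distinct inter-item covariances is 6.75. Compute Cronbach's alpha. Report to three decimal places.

Σσᵢ² = 0.59 + 2.46 + 1.02 + 1.37 + 1.56 = 7.00
Sum of distinct covariances = 6.75
σ²_T = Σσᵢ² + 2·Σcov = 7.00 + 2 × 6.75 = 20.50
α = (5/4)·(1 − 7.00/20.50) = 0.823

α = 0.823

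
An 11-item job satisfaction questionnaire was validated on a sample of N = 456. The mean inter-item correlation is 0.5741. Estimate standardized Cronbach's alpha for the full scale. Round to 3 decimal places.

standardized Cronbach's alpha = 0.937

Standardized α = k·r̄ / (1 + (k−1)·r̄) = 11 × 0.5741 / (1 + 10 × 0.5741)
  = 6.3151 / 6.7410 = 0.937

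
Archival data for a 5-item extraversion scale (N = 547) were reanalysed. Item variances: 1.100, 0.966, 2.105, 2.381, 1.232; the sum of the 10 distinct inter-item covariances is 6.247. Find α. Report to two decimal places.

α = 0.77

Σσᵢ² = 1.100 + 0.966 + 2.105 + 2.381 + 1.232 = 7.784
Sum of distinct covariances = 6.247
σ²_total = Σσᵢ² + 2·Σcov = 7.784 + 2 × 6.247 = 20.278
α = (5/4)·(1 − 7.784/20.278) = 0.77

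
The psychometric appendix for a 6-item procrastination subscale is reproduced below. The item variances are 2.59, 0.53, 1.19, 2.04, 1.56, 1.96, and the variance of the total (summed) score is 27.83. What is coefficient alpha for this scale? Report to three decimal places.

α = 0.774

Σσ²ᵢ = 2.59 + 0.53 + 1.19 + 2.04 + 1.56 + 1.96 = 9.87
α = (k/(k−1))·(1 − Σσ²ᵢ/σ²_T) = (6/5)·(1 − 9.87/27.83) = 0.774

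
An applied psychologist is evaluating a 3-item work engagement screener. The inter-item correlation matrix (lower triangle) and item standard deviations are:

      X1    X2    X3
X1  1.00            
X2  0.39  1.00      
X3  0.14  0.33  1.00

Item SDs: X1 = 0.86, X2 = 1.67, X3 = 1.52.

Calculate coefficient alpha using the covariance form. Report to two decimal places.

Σσ²ᵢ = 0.86² + 1.67² + 1.52² = 5.8389
Covariances σ_ij = r_ij · s_i · s_j:
  σ(X1,X2) = 0.39 × 0.86 × 1.67 = 0.5601
  σ(X1,X3) = 0.14 × 0.86 × 1.52 = 0.1830
  σ(X2,X3) = 0.33 × 1.67 × 1.52 = 0.8377
σ²_T = Σσ²ᵢ + 2·Σσ_ij = 5.8389 + 2 × 1.5808 = 9.0005
α = (3/2)·(1 − 5.8389/9.0005) = 0.53

α = 0.53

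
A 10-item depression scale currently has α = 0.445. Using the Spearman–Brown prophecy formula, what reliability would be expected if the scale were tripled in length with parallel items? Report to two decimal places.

predicted reliability = 0.71

Length factor m = 3
α' = m·α / (1 + (m−1)·α)
   = 3 × 0.445 / (1 + (3 − 1) × 0.445)
   = 1.3350 / 1.8900 = 0.71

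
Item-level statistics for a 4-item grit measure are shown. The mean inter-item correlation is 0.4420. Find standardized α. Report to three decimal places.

α = 0.760

Standardized α = k·r̄ / (1 + (k−1)·r̄) = 4 × 0.4420 / (1 + 3 × 0.4420)
  = 1.7680 / 2.3260 = 0.760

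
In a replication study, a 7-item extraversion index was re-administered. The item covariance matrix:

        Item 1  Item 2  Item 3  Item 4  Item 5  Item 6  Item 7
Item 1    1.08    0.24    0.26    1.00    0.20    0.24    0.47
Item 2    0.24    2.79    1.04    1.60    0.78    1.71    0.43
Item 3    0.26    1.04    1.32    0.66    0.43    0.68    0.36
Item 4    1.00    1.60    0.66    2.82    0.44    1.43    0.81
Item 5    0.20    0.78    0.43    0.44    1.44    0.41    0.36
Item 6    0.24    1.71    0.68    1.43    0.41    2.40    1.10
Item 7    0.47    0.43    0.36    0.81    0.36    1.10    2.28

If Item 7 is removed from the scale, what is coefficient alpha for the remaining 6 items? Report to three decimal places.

coefficient alpha = 0.783

Remaining items: Item 1, Item 2, Item 3, Item 4, Item 5, Item 6 (k = 6).
sum of item variances = 1.08 + 2.79 + 1.32 + 2.82 + 1.44 + 2.40 = 11.85
σ²_T = 11.85 + 2 × 11.12 = 34.09
α (item deleted) = (6/5)·(1 − 11.85/34.09) = 0.783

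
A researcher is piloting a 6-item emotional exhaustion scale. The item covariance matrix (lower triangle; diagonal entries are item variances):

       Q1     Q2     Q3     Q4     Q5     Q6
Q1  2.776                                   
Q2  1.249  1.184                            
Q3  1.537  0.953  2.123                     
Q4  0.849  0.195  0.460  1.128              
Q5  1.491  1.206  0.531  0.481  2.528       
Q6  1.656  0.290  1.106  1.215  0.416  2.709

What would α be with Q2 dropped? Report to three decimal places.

Remaining items: Q1, Q3, Q4, Q5, Q6 (k = 5).
Σσ²ᵢ = 2.776 + 2.123 + 1.128 + 2.528 + 2.709 = 11.264
Var(T) = 11.264 + 2 × 9.742 = 30.748
α (item deleted) = (5/4)·(1 − 11.264/30.748) = 0.792

α = 0.792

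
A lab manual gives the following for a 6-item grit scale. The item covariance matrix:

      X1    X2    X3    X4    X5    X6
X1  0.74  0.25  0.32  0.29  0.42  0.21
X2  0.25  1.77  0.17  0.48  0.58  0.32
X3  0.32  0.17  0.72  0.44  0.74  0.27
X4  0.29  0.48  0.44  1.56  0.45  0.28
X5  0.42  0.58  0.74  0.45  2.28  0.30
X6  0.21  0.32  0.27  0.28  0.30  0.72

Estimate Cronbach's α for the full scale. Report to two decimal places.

Σσᵢ² = 0.74 + 1.77 + 0.72 + 1.56 + 2.28 + 0.72 = 7.79
Σ_{i<j} σ_ij = 5.52
total variance = 7.79 + 2 × 5.52 = 18.83
α = (k/(k−1))·(1 − Σσᵢ²/total variance) = (6/5)·(1 − 7.79/18.83) = 0.70

α = 0.70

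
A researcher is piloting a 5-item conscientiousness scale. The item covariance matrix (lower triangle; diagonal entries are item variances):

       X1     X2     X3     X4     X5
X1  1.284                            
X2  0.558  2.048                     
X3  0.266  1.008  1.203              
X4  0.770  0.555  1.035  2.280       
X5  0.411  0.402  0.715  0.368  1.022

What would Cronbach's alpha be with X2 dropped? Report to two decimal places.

Remaining items: X1, X3, X4, X5 (k = 4).
sum of item variances = 1.284 + 1.203 + 2.280 + 1.022 = 5.789
σ²_total = 5.789 + 2 × 3.565 = 12.919
α (item deleted) = (4/3)·(1 − 5.789/12.919) = 0.74

α = 0.74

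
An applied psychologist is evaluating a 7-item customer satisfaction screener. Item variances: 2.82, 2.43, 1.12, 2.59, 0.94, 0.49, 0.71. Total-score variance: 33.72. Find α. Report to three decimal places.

α = 0.783

Σσ²ᵢ = 2.82 + 2.43 + 1.12 + 2.59 + 0.94 + 0.49 + 0.71 = 11.10
α = (k/(k−1))·(1 − Σσ²ᵢ/σ²_total) = (7/6)·(1 − 11.10/33.72) = 0.783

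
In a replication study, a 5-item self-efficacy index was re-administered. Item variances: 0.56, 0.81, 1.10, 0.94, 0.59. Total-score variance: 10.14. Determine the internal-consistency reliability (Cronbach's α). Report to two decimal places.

Cronbach's α = 0.76

Σσ²ᵢ = 0.56 + 0.81 + 1.10 + 0.94 + 0.59 = 4.00
α = (k/(k−1))·(1 − Σσ²ᵢ/σ²_T) = (5/4)·(1 − 4.00/10.14) = 0.76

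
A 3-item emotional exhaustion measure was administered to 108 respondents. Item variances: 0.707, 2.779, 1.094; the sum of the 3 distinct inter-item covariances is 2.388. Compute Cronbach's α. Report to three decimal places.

Σσ²ᵢ = 0.707 + 2.779 + 1.094 = 4.580
Sum of distinct covariances = 2.388
total variance = Σσ²ᵢ + 2·Σcov = 4.580 + 2 × 2.388 = 9.356
α = (3/2)·(1 − 4.580/9.356) = 0.766

Cronbach's α = 0.766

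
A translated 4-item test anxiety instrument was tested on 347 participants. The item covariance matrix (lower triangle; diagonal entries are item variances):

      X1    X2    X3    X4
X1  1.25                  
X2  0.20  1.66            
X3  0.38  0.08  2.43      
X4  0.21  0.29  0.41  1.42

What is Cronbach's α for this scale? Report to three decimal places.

Cronbach's α = 0.423

Σσᵢ² = 1.25 + 1.66 + 2.43 + 1.42 = 6.76
Σ_{i<j} σ_ij = 1.57
Var(T) = 6.76 + 2 × 1.57 = 9.90
α = (k/(k−1))·(1 − Σσᵢ²/Var(T)) = (4/3)·(1 − 6.76/9.90) = 0.423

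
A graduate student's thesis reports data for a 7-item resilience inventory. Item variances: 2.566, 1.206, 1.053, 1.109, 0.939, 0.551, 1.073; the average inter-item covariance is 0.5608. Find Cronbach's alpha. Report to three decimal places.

ΣVar(i) = 2.566 + 1.206 + 1.053 + 1.109 + 0.939 + 0.551 + 1.073 = 8.497
Sum of the 21 distinct covariances = 21 × 0.5608 = 11.7768
σ²_total = ΣVar(i) + 2·Σcov = 8.497 + 2 × 11.7768 = 32.0506
α = (7/6)·(1 − 8.497/32.0506) = 0.857

α = 0.857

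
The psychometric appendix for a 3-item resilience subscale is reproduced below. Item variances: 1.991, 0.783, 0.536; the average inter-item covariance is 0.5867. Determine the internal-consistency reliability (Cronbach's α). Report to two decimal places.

ΣVar(i) = 1.991 + 0.783 + 0.536 = 3.310
Sum of the 3 distinct covariances = 3 × 0.5867 = 1.7601
total variance = ΣVar(i) + 2·Σcov = 3.310 + 2 × 1.7601 = 6.8302
α = (3/2)·(1 − 3.310/6.8302) = 0.77

Cronbach's α = 0.77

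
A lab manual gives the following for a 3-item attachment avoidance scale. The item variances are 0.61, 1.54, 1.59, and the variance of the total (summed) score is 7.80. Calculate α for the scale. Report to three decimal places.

α = 0.781

ΣVar(i) = 0.61 + 1.54 + 1.59 = 3.74
α = (k/(k−1))·(1 − ΣVar(i)/total variance) = (3/2)·(1 − 3.74/7.80) = 0.781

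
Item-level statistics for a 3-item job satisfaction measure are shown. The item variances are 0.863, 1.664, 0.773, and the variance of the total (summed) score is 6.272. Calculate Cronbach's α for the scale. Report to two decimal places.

ΣVar(i) = 0.863 + 1.664 + 0.773 = 3.300
α = (k/(k−1))·(1 − ΣVar(i)/total variance) = (3/2)·(1 − 3.300/6.272) = 0.71

Cronbach's α = 0.71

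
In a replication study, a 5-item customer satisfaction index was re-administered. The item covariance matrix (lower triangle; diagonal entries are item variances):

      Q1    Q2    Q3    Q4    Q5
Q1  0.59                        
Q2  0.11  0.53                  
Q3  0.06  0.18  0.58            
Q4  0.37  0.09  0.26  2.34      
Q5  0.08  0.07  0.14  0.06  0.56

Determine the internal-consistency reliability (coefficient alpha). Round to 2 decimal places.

sum of item variances = 0.59 + 0.53 + 0.58 + 2.34 + 0.56 = 4.60
Sum of the distinct covariances = 1.42
Var(T) = 4.60 + 2 × 1.42 = 7.44
α = (k/(k−1))·(1 − sum of item variances/Var(T)) = (5/4)·(1 − 4.60/7.44) = 0.48

coefficient alpha = 0.48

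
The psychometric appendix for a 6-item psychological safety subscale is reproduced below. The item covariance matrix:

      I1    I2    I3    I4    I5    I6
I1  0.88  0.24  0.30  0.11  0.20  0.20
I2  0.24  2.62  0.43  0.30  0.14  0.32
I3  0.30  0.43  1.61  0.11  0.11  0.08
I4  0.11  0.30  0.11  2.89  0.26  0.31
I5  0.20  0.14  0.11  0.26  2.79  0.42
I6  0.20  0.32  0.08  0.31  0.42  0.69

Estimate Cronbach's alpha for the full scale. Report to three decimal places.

ΣVar(i) = 0.88 + 2.62 + 1.61 + 2.89 + 2.79 + 0.69 = 11.48
Sum of off-diagonal covariances = 3.53
σ²_total = 11.48 + 2 × 3.53 = 18.54
α = (k/(k−1))·(1 − ΣVar(i)/σ²_total) = (6/5)·(1 − 11.48/18.54) = 0.457

α = 0.457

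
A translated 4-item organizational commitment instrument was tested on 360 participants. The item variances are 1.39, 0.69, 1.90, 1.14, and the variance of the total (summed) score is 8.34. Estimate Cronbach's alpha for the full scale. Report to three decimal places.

sum of item variances = 1.39 + 0.69 + 1.90 + 1.14 = 5.12
α = (k/(k−1))·(1 − sum of item variances/σ²_total) = (4/3)·(1 − 5.12/8.34) = 0.515

α = 0.515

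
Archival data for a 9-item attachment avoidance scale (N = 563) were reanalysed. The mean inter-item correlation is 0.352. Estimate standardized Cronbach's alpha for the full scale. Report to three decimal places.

Standardized α = k·r̄ / (1 + (k−1)·r̄) = 9 × 0.352 / (1 + 8 × 0.352)
  = 3.1680 / 3.8160 = 0.830

α = 0.830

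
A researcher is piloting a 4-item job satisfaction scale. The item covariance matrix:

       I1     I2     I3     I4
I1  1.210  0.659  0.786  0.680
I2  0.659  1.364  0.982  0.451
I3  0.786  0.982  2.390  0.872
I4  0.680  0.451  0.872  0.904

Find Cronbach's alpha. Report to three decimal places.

ΣVar(i) = 1.210 + 1.364 + 2.390 + 0.904 = 5.868
Sum of the distinct covariances = 4.430
σ²_total = 5.868 + 2 × 4.430 = 14.728
α = (k/(k−1))·(1 − ΣVar(i)/σ²_total) = (4/3)·(1 − 5.868/14.728) = 0.802

Cronbach's alpha = 0.802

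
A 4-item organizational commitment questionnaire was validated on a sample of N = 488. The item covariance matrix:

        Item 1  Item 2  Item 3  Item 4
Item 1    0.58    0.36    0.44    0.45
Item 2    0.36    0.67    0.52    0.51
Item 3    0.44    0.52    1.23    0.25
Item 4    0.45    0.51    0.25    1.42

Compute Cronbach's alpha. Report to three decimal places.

Cronbach's alpha = 0.753

sum of item variances = 0.58 + 0.67 + 1.23 + 1.42 = 3.90
Sum of off-diagonal covariances = 2.53
Var(T) = 3.90 + 2 × 2.53 = 8.96
α = (k/(k−1))·(1 − sum of item variances/Var(T)) = (4/3)·(1 − 3.90/8.96) = 0.753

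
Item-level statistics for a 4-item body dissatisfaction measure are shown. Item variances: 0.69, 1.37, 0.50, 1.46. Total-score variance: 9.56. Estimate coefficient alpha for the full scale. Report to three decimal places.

coefficient alpha = 0.773

Σσᵢ² = 0.69 + 1.37 + 0.50 + 1.46 = 4.02
α = (k/(k−1))·(1 − Σσᵢ²/σ²_total) = (4/3)·(1 − 4.02/9.56) = 0.773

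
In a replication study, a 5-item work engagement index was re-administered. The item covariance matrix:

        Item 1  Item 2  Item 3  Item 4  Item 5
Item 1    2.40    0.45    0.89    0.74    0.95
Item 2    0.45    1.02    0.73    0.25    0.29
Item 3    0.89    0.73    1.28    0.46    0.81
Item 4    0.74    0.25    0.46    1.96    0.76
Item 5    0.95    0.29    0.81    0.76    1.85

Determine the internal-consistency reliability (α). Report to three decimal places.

α = 0.748

ΣVar(i) = 2.40 + 1.02 + 1.28 + 1.96 + 1.85 = 8.51
Σ_{i<j} σ_ij = 6.33
σ²_T = 8.51 + 2 × 6.33 = 21.17
α = (k/(k−1))·(1 − ΣVar(i)/σ²_T) = (5/4)·(1 − 8.51/21.17) = 0.748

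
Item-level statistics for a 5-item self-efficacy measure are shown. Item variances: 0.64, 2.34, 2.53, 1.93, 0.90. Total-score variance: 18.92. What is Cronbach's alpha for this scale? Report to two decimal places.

α = 0.70

ΣVar(i) = 0.64 + 2.34 + 2.53 + 1.93 + 0.90 = 8.34
α = (k/(k−1))·(1 − ΣVar(i)/σ²_total) = (5/4)·(1 − 8.34/18.92) = 0.70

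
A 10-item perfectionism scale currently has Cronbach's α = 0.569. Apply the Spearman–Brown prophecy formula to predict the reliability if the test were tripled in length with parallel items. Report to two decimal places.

Length factor m = 3
α' = m·α / (1 + (m−1)·α)
   = 3 × 0.569 / (1 + (3 − 1) × 0.569)
   = 1.7070 / 2.1380 = 0.80

predicted reliability = 0.80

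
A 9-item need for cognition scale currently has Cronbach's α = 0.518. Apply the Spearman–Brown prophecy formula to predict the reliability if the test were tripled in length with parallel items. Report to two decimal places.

predicted reliability = 0.76

Length factor m = 3
α' = m·α / (1 + (m−1)·α)
   = 3 × 0.518 / (1 + (3 − 1) × 0.518)
   = 1.5540 / 2.0360 = 0.76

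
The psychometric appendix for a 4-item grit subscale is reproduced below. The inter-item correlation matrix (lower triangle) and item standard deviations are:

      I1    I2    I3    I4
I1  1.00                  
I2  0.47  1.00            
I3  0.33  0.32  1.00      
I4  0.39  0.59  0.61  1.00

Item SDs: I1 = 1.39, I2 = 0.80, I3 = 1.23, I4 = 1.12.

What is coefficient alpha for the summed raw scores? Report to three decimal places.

α = 0.745

Σσ²ᵢ = 1.39² + 0.80² + 1.23² + 1.12² = 5.3394
Covariances σ_ij = r_ij · s_i · s_j:
  σ(I1,I2) = 0.47 × 1.39 × 0.80 = 0.5226
  σ(I1,I3) = 0.33 × 1.39 × 1.23 = 0.5642
  σ(I1,I4) = 0.39 × 1.39 × 1.12 = 0.6072
  σ(I2,I3) = 0.32 × 0.80 × 1.23 = 0.3149
  σ(I2,I4) = 0.59 × 0.80 × 1.12 = 0.5286
  σ(I3,I4) = 0.61 × 1.23 × 1.12 = 0.8403
σ²_T = Σσ²ᵢ + 2·Σσ_ij = 5.3394 + 2 × 3.3778 = 12.0950
α = (4/3)·(1 − 5.3394/12.0950) = 0.745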